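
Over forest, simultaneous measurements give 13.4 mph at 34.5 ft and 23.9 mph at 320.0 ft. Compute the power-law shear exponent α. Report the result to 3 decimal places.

α ≈ 0.260

Power law: V₂/V₁ = (z₂/z₁)^α ⇒ α = ln(V₂/V₁) / ln(z₂/z₁)
α = ln(23.9/13.4) / ln(320.0/34.5) = ln(1.7836) / ln(9.2754)
  = 0.57862 / 2.22736 = 0.25978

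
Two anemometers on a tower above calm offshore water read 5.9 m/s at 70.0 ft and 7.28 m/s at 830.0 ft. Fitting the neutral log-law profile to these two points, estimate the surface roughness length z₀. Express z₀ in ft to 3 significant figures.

z₀ ≈ 0.00179 ft

Log law: V(z) ∝ ln(z/z₀). With r = V₁/V₂ = 5.9/7.28 = 0.81044,
r · ln(z₂/z₀) = ln(z₁/z₀) ⇒ ln z₀ = (ln z₁ − r·ln z₂)/(1 − r)
ln z₀ = (4.24850 − 0.81044×6.72143) / 0.18956 = -6.3242
z₀ = exp(-6.3242) = 0.001792 ft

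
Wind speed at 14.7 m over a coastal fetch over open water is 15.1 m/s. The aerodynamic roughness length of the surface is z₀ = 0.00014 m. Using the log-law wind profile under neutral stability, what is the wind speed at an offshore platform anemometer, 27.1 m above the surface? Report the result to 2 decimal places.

Log law: V(z) ∝ ln(z/z₀), so V₂/V₁ = ln(z₂/z₀) / ln(z₁/z₀).
ln(27.1/0.00014) = 12.1734, ln(14.7/0.00014) = 11.5617
V₂ = 15.1 × 12.1734/11.5617 = 15.1 × 1.0529 = 15.8989 m/s

15.90 m/s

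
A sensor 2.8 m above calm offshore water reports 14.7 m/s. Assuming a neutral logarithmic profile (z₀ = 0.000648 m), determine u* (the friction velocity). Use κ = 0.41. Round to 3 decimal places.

u* ≈ 0.720 m/s

Log law: V(z) = (u*/κ) · ln(z/z₀) ⇒ u* = κ · V / ln(z/z₀)
u* = 0.41 × 14.7 / ln(2.8/0.000648) = 0.41 × 14.7 / 8.3712
   = 6.0270 / 8.3712 = 0.7200 m/s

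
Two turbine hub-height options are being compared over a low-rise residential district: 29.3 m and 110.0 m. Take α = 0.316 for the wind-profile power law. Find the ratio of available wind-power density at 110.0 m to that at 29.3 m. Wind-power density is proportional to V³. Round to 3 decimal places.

Speed ratio: V_B/V_A = (z_B/z_A)^α = (110.0/29.3)^0.316 = (3.7543)^0.316 = 1.51897
Power-density ratio: P_B/P_A = (V_B/V_A)³ = (1.51897)³ = 3.50469

3.505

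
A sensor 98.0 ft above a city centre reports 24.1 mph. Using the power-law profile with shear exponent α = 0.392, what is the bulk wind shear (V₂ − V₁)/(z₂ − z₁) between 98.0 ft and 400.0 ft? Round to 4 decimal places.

Power law: V₂ = V₁ · (z₂/z₁)^α = 24.1 × (4.0816)^0.392 = 41.8277 mph
ΔV/Δz = (41.8277 − 24.1)/(400.0 − 98.0) = 17.7277/302.0000 = 0.05870 mph/ft

0.0587 mph/ft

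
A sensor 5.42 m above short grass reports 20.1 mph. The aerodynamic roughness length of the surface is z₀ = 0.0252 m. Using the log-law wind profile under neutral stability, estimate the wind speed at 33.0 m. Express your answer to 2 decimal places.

Log law: V(z) ∝ ln(z/z₀), so V₂/V₁ = ln(z₂/z₀) / ln(z₁/z₀).
ln(33.0/0.0252) = 7.1774, ln(5.42/0.0252) = 5.3710
V₂ = 20.1 × 7.1774/5.3710 = 20.1 × 1.3363 = 26.8602 mph

26.86 mph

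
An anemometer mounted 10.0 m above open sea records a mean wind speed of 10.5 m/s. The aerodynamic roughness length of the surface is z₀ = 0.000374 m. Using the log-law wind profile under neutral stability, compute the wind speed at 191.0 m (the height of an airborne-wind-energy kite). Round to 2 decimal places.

Log law: V(z) ∝ ln(z/z₀), so V₂/V₁ = ln(z₂/z₀) / ln(z₁/z₀).
ln(191.0/0.000374) = 13.1435, ln(10.0/0.000374) = 10.1938
V₂ = 10.5 × 13.1435/10.1938 = 10.5 × 1.2894 = 13.5383 m/s

13.54 m/s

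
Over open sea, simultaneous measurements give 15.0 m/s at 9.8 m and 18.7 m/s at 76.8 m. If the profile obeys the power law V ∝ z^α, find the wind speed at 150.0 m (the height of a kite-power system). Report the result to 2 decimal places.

First find α: α = ln(V₂/V₁)/ln(z₂/z₁) = ln(18.7/15.0)/ln(76.8/9.8) = 0.22047/2.05882 = 0.1071
Extrapolate from 76.8 m to 150.0 m: V₃ = 18.7 × (150.0/76.8)^0.1071 = 18.7 × 1.0743 = 20.0898 m/s

20.09 m/s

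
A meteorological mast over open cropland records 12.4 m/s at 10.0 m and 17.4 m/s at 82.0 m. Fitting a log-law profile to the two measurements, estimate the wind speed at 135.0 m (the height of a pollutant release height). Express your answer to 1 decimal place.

18.6 m/s

Log law: V ∝ ln(z/z₀). From the pair, with r = V₁/V₂ = 0.71264,
ln z₀ = (ln z₁ − r·ln z₂)/(1 − r) = (2.3026 − 0.71264×4.4067)/0.28736 = -2.9157 → z₀ = 0.05417 m
V₃ = V₁ · ln(z₃/z₀)/ln(z₁/z₀) = 12.4 × 7.8209/5.2183 = 18.5847 m/s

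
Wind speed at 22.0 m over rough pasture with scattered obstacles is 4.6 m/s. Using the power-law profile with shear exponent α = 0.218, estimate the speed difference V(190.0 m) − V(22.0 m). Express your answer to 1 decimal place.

2.8 m/s

Power law: V₂ = V₁ · (z₂/z₁)^α = 4.6 × (8.6364)^0.218 = 7.3600 m/s
ΔV = 7.3600 − 4.6 = 2.7600 m/s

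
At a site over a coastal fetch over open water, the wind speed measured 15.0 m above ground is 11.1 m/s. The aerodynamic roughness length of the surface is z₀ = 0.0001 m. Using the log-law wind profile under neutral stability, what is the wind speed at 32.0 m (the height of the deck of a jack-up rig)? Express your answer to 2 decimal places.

Log law: V(z) ∝ ln(z/z₀), so V₂/V₁ = ln(z₂/z₀) / ln(z₁/z₀).
ln(32.0/0.0001) = 12.6761, ln(15.0/0.0001) = 11.9184
V₂ = 11.1 × 12.6761/11.9184 = 11.1 × 1.0636 = 11.8057 m/s

11.81 m/s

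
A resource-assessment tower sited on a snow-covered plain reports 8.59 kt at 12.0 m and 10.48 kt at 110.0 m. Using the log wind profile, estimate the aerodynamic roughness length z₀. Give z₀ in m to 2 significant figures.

z₀ ≈ 0.00051 m

Log law: V(z) ∝ ln(z/z₀). With r = V₁/V₂ = 8.59/10.48 = 0.81966,
r · ln(z₂/z₀) = ln(z₁/z₀) ⇒ ln z₀ = (ln z₁ − r·ln z₂)/(1 − r)
ln z₀ = (2.48491 − 0.81966×4.70048) / 0.18034 = -7.5848
z₀ = exp(-7.5848) = 0.0005081 m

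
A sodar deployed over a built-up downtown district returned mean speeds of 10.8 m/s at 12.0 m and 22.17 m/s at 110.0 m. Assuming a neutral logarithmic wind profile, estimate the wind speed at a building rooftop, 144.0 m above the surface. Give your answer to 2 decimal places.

Log law: V ∝ ln(z/z₀). From the pair, with r = V₁/V₂ = 0.48714,
ln z₀ = (ln z₁ − r·ln z₂)/(1 − r) = (2.4849 − 0.48714×4.7005)/0.51286 = 0.3804 → z₀ = 1.463 m
V₃ = V₁ · ln(z₃/z₀)/ln(z₁/z₀) = 10.8 × 4.5894/2.1045 = 23.5522 m/s

23.55 m/s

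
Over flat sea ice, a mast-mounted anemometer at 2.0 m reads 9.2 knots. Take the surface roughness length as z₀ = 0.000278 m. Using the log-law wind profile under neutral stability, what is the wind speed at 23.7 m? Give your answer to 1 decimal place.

11.8 knots

Log law: V(z) ∝ ln(z/z₀), so V₂/V₁ = ln(z₂/z₀) / ln(z₁/z₀).
ln(23.7/0.000278) = 11.3534, ln(2.0/0.000278) = 8.8810
V₂ = 9.2 × 11.3534/8.8810 = 9.2 × 1.2784 = 11.7611 knots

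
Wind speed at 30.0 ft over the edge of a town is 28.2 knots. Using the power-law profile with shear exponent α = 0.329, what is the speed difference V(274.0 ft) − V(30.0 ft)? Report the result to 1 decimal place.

30.2 knots

Power law: V₂ = V₁ · (z₂/z₁)^α = 28.2 × (9.1333)^0.329 = 58.3843 knots
ΔV = 58.3843 − 28.2 = 30.1843 knots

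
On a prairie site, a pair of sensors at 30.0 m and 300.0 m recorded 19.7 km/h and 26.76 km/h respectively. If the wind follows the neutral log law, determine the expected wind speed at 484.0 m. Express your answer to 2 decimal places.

28.23 km/h

Log law: V ∝ ln(z/z₀). From the pair, with r = V₁/V₂ = 0.73617,
ln z₀ = (ln z₁ − r·ln z₂)/(1 − r) = (3.4012 − 0.73617×5.7038)/0.26383 = -3.0239 → z₀ = 0.04861 m
V₃ = V₁ · ln(z₃/z₀)/ln(z₁/z₀) = 19.7 × 9.2059/6.4251 = 28.2265 km/h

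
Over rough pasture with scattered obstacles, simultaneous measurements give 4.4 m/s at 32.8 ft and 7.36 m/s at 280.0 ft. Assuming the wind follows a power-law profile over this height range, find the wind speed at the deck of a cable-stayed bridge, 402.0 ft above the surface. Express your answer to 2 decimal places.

First find α: α = ln(V₂/V₁)/ln(z₂/z₁) = ln(7.36/4.4)/ln(280.0/32.8) = 0.51446/2.14436 = 0.2399
Extrapolate from 280.0 ft to 402.0 ft: V₃ = 7.36 × (402.0/280.0)^0.2399 = 7.36 × 1.0906 = 8.0271 m/s

8.03 m/s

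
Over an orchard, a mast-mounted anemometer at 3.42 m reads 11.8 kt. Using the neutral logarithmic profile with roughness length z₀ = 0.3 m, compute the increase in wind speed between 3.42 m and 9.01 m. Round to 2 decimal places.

4.70 kt

Log law: V₂ = V₁ · ln(z₂/z₀)/ln(z₁/z₀) = 11.8 × 3.4023/2.4336 = 16.4970 kt
ΔV = 16.4970 − 11.8 = 4.6970 kt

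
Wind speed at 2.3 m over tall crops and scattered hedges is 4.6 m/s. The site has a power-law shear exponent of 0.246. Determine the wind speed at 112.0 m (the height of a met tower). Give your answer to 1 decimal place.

12.0 m/s

Power-law profile: V₂ = V₁ · (z₂/z₁)^α
V₂ = 4.6 × (112.0/2.3)^0.246 = 4.6 × (48.6957)^0.246
    = 4.6 × 2.6009 = 11.9641 m/s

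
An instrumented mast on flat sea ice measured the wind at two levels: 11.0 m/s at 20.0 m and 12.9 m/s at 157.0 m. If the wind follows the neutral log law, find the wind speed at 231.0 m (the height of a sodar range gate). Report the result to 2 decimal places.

13.26 m/s

Log law: V ∝ ln(z/z₀). From the pair, with r = V₁/V₂ = 0.85271,
ln z₀ = (ln z₁ − r·ln z₂)/(1 − r) = (2.9957 − 0.85271×5.0562)/0.14729 = -8.9336 → z₀ = 0.0001319 m
V₃ = V₁ · ln(z₃/z₀)/ln(z₁/z₀) = 11.0 × 14.3760/11.9293 = 13.2561 m/s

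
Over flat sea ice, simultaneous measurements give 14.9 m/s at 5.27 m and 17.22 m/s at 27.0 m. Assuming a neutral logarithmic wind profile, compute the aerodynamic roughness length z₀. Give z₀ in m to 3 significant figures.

z₀ ≈ 0.000146 m

Log law: V(z) ∝ ln(z/z₀). With r = V₁/V₂ = 14.9/17.22 = 0.86527,
r · ln(z₂/z₀) = ln(z₁/z₀) ⇒ ln z₀ = (ln z₁ − r·ln z₂)/(1 − r)
ln z₀ = (1.66203 − 0.86527×3.29584) / 0.13473 = -8.8310
z₀ = exp(-8.8310) = 0.0001461 m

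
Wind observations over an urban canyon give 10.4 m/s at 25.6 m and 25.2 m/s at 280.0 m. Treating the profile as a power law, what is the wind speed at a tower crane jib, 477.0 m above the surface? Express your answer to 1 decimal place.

30.7 m/s

First find α: α = ln(V₂/V₁)/ln(z₂/z₁) = ln(25.2/10.4)/ln(280.0/25.6) = 0.88504/2.39220 = 0.3700
Extrapolate from 280.0 m to 477.0 m: V₃ = 25.2 × (477.0/280.0)^0.3700 = 25.2 × 1.2179 = 30.6900 m/s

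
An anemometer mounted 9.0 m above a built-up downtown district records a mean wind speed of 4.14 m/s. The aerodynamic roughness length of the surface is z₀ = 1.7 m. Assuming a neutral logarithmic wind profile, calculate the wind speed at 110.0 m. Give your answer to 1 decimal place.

10.4 m/s

Log law: V(z) ∝ ln(z/z₀), so V₂/V₁ = ln(z₂/z₀) / ln(z₁/z₀).
ln(110.0/1.7) = 4.1699, ln(9.0/1.7) = 1.6666
V₂ = 4.14 × 4.1699/1.6666 = 4.14 × 2.5020 = 10.3583 m/s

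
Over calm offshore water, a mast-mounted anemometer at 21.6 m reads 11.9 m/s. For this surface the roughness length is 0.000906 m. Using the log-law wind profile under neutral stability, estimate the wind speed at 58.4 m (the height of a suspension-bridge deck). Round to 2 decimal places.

Log law: V(z) ∝ ln(z/z₀), so V₂/V₁ = ln(z₂/z₀) / ln(z₁/z₀).
ln(58.4/0.000906) = 11.0738, ln(21.6/0.000906) = 10.0792
V₂ = 11.9 × 11.0738/10.0792 = 11.9 × 1.0987 = 13.0743 m/s

13.07 m/s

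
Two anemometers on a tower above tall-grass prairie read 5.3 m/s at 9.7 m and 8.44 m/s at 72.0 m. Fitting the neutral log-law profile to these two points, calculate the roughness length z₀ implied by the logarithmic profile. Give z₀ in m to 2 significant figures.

Log law: V(z) ∝ ln(z/z₀). With r = V₁/V₂ = 5.3/8.44 = 0.62796,
r · ln(z₂/z₀) = ln(z₁/z₀) ⇒ ln z₀ = (ln z₁ − r·ln z₂)/(1 − r)
ln z₀ = (2.27213 − 0.62796×4.27667) / 0.37204 = -1.1113
z₀ = exp(-1.1113) = 0.3291 m

z₀ ≈ 0.33 m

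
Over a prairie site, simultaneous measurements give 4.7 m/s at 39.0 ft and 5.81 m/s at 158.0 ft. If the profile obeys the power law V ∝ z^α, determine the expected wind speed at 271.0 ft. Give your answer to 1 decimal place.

6.3 m/s

First find α: α = ln(V₂/V₁)/ln(z₂/z₁) = ln(5.81/4.7)/ln(158.0/39.0) = 0.21202/1.39903 = 0.1515
Extrapolate from 158.0 ft to 271.0 ft: V₃ = 5.81 × (271.0/158.0)^0.1515 = 5.81 × 1.0852 = 6.3050 m/s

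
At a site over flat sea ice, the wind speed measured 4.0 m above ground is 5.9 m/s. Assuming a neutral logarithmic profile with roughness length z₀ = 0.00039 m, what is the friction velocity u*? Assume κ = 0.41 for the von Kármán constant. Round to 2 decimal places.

Log law: V(z) = (u*/κ) · ln(z/z₀) ⇒ u* = κ · V / ln(z/z₀)
u* = 0.41 × 5.9 / ln(4.0/0.00039) = 0.41 × 5.9 / 9.2357
   = 2.4190 / 9.2357 = 0.2619 m/s

u* ≈ 0.26 m/s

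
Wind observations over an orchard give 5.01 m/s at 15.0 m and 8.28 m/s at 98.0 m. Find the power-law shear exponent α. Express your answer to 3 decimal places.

α ≈ 0.268

Power law: V₂/V₁ = (z₂/z₁)^α ⇒ α = ln(V₂/V₁) / ln(z₂/z₁)
α = ln(8.28/5.01) / ln(98.0/15.0) = ln(1.6527) / ln(6.5333)
  = 0.50241 / 1.87692 = 0.26768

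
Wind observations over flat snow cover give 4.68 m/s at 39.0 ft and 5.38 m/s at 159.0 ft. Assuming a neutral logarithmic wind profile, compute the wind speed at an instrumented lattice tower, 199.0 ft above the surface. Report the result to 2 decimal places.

Log law: V ∝ ln(z/z₀). From the pair, with r = V₁/V₂ = 0.86989,
ln z₀ = (ln z₁ − r·ln z₂)/(1 − r) = (3.6636 − 0.86989×5.0689)/0.13011 = -5.7322 → z₀ = 0.003240 ft
V₃ = V₁ · ln(z₃/z₀)/ln(z₁/z₀) = 4.68 × 11.0255/9.3957 = 5.4918 m/s

5.49 m/s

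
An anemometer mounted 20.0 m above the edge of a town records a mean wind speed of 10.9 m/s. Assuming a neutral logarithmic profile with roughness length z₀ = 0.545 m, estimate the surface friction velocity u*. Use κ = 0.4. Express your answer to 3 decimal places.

u* ≈ 1.210 m/s

Log law: V(z) = (u*/κ) · ln(z/z₀) ⇒ u* = κ · V / ln(z/z₀)
u* = 0.4 × 10.9 / ln(20.0/0.545) = 0.4 × 10.9 / 3.6027
   = 4.3600 / 3.6027 = 1.2102 m/s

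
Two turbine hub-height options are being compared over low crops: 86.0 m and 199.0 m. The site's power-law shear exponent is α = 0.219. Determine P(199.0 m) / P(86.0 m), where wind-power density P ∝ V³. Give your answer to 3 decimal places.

Speed ratio: V_B/V_A = (z_B/z_A)^α = (199.0/86.0)^0.219 = (2.3140)^0.219 = 1.20169
Power-density ratio: P_B/P_A = (V_B/V_A)³ = (1.20169)³ = 1.73533

1.735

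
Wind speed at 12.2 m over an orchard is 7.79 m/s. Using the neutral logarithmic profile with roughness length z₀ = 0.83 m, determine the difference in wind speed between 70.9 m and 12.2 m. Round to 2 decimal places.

5.10 m/s

Log law: V₂ = V₁ · ln(z₂/z₀)/ln(z₁/z₀) = 7.79 × 4.4476/2.6878 = 12.8906 m/s
ΔV = 12.8906 − 7.79 = 5.1006 m/s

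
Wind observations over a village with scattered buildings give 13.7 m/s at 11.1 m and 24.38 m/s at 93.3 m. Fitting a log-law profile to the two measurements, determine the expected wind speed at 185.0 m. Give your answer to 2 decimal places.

27.81 m/s

Log law: V ∝ ln(z/z₀). From the pair, with r = V₁/V₂ = 0.56194,
ln z₀ = (ln z₁ − r·ln z₂)/(1 − r) = (2.4069 − 0.56194×4.5358)/0.43806 = -0.3239 → z₀ = 0.7233 m
V₃ = V₁ · ln(z₃/z₀)/ln(z₁/z₀) = 13.7 × 5.5443/2.7309 = 27.8141 m/s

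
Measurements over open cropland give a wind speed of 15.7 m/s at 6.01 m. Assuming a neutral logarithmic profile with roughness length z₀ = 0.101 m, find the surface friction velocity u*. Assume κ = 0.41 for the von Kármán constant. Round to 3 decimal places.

u* ≈ 1.575 m/s

Log law: V(z) = (u*/κ) · ln(z/z₀) ⇒ u* = κ · V / ln(z/z₀)
u* = 0.41 × 15.7 / ln(6.01/0.101) = 0.41 × 15.7 / 4.0861
   = 6.4370 / 4.0861 = 1.5754 m/s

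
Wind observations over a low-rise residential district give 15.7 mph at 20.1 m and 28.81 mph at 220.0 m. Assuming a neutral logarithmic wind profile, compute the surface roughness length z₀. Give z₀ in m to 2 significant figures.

z₀ ≈ 1.1 m

Log law: V(z) ∝ ln(z/z₀). With r = V₁/V₂ = 15.7/28.81 = 0.54495,
r · ln(z₂/z₀) = ln(z₁/z₀) ⇒ ln z₀ = (ln z₁ − r·ln z₂)/(1 − r)
ln z₀ = (3.00072 − 0.54495×5.39363) / 0.45505 = 0.1351
z₀ = exp(0.1351) = 1.145 m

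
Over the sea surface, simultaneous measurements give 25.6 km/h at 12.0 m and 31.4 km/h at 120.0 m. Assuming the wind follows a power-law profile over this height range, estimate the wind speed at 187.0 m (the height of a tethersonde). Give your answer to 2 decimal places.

First find α: α = ln(V₂/V₁)/ln(z₂/z₁) = ln(31.4/25.6)/ln(120.0/12.0) = 0.20422/2.30259 = 0.0887
Extrapolate from 120.0 m to 187.0 m: V₃ = 31.4 × (187.0/120.0)^0.0887 = 31.4 × 1.0401 = 32.6600 km/h

32.66 km/h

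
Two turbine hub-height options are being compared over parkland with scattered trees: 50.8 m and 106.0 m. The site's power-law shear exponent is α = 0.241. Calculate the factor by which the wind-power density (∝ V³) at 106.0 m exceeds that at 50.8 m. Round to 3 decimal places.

Speed ratio: V_B/V_A = (z_B/z_A)^α = (106.0/50.8)^0.241 = (2.0866)^0.241 = 1.19395
Power-density ratio: P_B/P_A = (V_B/V_A)³ = (1.19395)³ = 1.70199

1.702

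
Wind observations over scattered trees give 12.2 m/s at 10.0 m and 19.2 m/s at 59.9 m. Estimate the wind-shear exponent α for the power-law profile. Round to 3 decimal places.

Power law: V₂/V₁ = (z₂/z₁)^α ⇒ α = ln(V₂/V₁) / ln(z₂/z₁)
α = ln(19.2/12.2) / ln(59.9/10.0) = ln(1.5738) / ln(5.9900)
  = 0.45347 / 1.79009 = 0.25332

α ≈ 0.253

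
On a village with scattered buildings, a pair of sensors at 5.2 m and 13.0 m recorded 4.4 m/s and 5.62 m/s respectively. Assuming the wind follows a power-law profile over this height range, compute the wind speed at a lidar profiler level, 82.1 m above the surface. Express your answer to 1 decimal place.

First find α: α = ln(V₂/V₁)/ln(z₂/z₁) = ln(5.62/4.4)/ln(13.0/5.2) = 0.24473/0.91629 = 0.2671
Extrapolate from 13.0 m to 82.1 m: V₃ = 5.62 × (82.1/13.0)^0.2671 = 5.62 × 1.6360 = 9.1941 m/s

9.2 m/s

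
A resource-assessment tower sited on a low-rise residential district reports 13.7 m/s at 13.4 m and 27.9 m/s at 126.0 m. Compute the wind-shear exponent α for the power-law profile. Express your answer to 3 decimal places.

Power law: V₂/V₁ = (z₂/z₁)^α ⇒ α = ln(V₂/V₁) / ln(z₂/z₁)
α = ln(27.9/13.7) / ln(126.0/13.4) = ln(2.0365) / ln(9.4030)
  = 0.71123 / 2.24103 = 0.31737

α ≈ 0.317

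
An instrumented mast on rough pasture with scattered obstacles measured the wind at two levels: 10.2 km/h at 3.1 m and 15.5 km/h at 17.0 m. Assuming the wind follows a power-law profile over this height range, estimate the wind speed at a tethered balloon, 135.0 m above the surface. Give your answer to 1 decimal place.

First find α: α = ln(V₂/V₁)/ln(z₂/z₁) = ln(15.5/10.2)/ln(17.0/3.1) = 0.41845/1.70181 = 0.2459
Extrapolate from 17.0 m to 135.0 m: V₃ = 15.5 × (135.0/17.0)^0.2459 = 15.5 × 1.6644 = 25.7989 km/h

25.8 km/h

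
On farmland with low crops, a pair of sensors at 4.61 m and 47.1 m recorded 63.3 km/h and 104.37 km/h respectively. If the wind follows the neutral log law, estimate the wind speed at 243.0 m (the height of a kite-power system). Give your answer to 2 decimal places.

133.37 km/h

Log law: V ∝ ln(z/z₀). From the pair, with r = V₁/V₂ = 0.60650,
ln z₀ = (ln z₁ − r·ln z₂)/(1 − r) = (1.5282 − 0.60650×3.8523)/0.39350 = -2.0538 → z₀ = 0.1283 m
V₃ = V₁ · ln(z₃/z₀)/ln(z₁/z₀) = 63.3 × 7.5468/3.5820 = 133.3656 km/h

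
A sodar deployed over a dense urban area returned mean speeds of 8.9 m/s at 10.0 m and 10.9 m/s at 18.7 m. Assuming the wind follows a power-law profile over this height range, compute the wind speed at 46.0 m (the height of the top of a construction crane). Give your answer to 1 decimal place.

First find α: α = ln(V₂/V₁)/ln(z₂/z₁) = ln(10.9/8.9)/ln(18.7/10.0) = 0.20271/0.62594 = 0.3239
Extrapolate from 18.7 m to 46.0 m: V₃ = 10.9 × (46.0/18.7)^0.3239 = 10.9 × 1.3384 = 14.5890 m/s

14.6 m/s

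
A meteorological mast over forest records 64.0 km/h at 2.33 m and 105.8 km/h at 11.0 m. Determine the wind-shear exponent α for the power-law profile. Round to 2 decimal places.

Power law: V₂/V₁ = (z₂/z₁)^α ⇒ α = ln(V₂/V₁) / ln(z₂/z₁)
α = ln(105.8/64.0) / ln(11.0/2.33) = ln(1.6531) / ln(4.7210)
  = 0.50267 / 1.55203 = 0.32388

α ≈ 0.32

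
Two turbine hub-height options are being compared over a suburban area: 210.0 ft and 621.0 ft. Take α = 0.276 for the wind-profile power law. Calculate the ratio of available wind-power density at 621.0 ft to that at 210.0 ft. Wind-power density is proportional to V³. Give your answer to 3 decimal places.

Speed ratio: V_B/V_A = (z_B/z_A)^α = (621.0/210.0)^0.276 = (2.9571)^0.276 = 1.34884
Power-density ratio: P_B/P_A = (V_B/V_A)³ = (1.34884)³ = 2.45404

2.454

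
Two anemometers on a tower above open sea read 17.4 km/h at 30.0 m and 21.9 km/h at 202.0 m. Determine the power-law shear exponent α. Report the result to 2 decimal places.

Power law: V₂/V₁ = (z₂/z₁)^α ⇒ α = ln(V₂/V₁) / ln(z₂/z₁)
α = ln(21.9/17.4) / ln(202.0/30.0) = ln(1.2586) / ln(6.7333)
  = 0.23002 / 1.90707 = 0.12061

α ≈ 0.12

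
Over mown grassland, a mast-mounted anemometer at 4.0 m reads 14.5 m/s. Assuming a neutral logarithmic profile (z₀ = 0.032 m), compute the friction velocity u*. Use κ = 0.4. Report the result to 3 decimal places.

Log law: V(z) = (u*/κ) · ln(z/z₀) ⇒ u* = κ · V / ln(z/z₀)
u* = 0.4 × 14.5 / ln(4.0/0.032) = 0.4 × 14.5 / 4.8283
   = 5.8000 / 4.8283 = 1.2012 m/s

u* ≈ 1.201 m/s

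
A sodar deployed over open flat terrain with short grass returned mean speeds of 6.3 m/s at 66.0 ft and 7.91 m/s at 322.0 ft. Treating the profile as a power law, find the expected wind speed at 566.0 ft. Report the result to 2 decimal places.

8.58 m/s

First find α: α = ln(V₂/V₁)/ln(z₂/z₁) = ln(7.91/6.3)/ln(322.0/66.0) = 0.22758/1.58490 = 0.1436
Extrapolate from 322.0 ft to 566.0 ft: V₃ = 7.91 × (566.0/322.0)^0.1436 = 7.91 × 1.0844 = 8.5773 m/s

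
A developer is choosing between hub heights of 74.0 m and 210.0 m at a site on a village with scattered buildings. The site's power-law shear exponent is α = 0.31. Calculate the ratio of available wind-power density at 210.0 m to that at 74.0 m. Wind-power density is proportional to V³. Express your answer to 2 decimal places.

2.64

Speed ratio: V_B/V_A = (z_B/z_A)^α = (210.0/74.0)^0.31 = (2.8378)^0.31 = 1.38174
Power-density ratio: P_B/P_A = (V_B/V_A)³ = (1.38174)³ = 2.63802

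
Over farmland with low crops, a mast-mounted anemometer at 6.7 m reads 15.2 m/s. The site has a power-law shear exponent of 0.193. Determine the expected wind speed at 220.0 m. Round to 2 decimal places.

29.82 m/s

Power-law profile: V₂ = V₁ · (z₂/z₁)^α
V₂ = 15.2 × (220.0/6.7)^0.193 = 15.2 × (32.8358)^0.193
    = 15.2 × 1.9618 = 29.8194 m/s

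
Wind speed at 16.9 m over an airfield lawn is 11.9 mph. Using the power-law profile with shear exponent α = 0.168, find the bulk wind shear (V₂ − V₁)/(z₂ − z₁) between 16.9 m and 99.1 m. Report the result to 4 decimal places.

Power law: V₂ = V₁ · (z₂/z₁)^α = 11.9 × (5.8639)^0.168 = 16.0178 mph
ΔV/Δz = (16.0178 − 11.9)/(99.1 − 16.9) = 4.1178/82.2000 = 0.05009 mph/m

0.0501 mph/m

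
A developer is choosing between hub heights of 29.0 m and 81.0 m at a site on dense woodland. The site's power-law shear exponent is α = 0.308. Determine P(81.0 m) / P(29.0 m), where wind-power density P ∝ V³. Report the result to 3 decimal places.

Speed ratio: V_B/V_A = (z_B/z_A)^α = (81.0/29.0)^0.308 = (2.7931)^0.308 = 1.37213
Power-density ratio: P_B/P_A = (V_B/V_A)³ = (1.37213)³ = 2.58336

2.583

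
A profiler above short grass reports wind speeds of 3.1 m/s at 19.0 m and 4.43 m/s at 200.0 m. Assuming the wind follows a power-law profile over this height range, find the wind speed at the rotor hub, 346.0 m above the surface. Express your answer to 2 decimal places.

4.81 m/s

First find α: α = ln(V₂/V₁)/ln(z₂/z₁) = ln(4.43/3.1)/ln(200.0/19.0) = 0.35700/2.35388 = 0.1517
Extrapolate from 200.0 m to 346.0 m: V₃ = 4.43 × (346.0/200.0)^0.1517 = 4.43 × 1.0867 = 4.8140 m/s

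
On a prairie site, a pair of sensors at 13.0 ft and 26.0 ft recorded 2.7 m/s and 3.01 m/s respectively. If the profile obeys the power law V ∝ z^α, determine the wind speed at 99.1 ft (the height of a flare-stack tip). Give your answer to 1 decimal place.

3.7 m/s

First find α: α = ln(V₂/V₁)/ln(z₂/z₁) = ln(3.01/2.7)/ln(26.0/13.0) = 0.10869/0.69315 = 0.1568
Extrapolate from 26.0 ft to 99.1 ft: V₃ = 3.01 × (99.1/26.0)^0.1568 = 3.01 × 1.2334 = 3.7127 m/s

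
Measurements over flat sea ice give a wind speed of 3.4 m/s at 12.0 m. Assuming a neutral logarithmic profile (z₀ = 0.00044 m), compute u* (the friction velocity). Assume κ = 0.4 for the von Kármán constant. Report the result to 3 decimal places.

u* ≈ 0.133 m/s

Log law: V(z) = (u*/κ) · ln(z/z₀) ⇒ u* = κ · V / ln(z/z₀)
u* = 0.4 × 3.4 / ln(12.0/0.00044) = 0.4 × 3.4 / 10.2136
   = 1.3600 / 10.2136 = 0.1332 m/s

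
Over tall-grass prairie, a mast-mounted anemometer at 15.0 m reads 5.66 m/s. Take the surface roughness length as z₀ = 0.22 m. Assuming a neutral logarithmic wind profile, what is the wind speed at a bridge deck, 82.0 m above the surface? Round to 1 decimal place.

7.9 m/s

Log law: V(z) ∝ ln(z/z₀), so V₂/V₁ = ln(z₂/z₀) / ln(z₁/z₀).
ln(82.0/0.22) = 5.9208, ln(15.0/0.22) = 4.2222
V₂ = 5.66 × 5.9208/4.2222 = 5.66 × 1.4023 = 7.9371 m/s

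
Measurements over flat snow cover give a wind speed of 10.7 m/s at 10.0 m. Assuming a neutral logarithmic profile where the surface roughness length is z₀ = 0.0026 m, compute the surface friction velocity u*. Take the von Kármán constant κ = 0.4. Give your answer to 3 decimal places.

Log law: V(z) = (u*/κ) · ln(z/z₀) ⇒ u* = κ · V / ln(z/z₀)
u* = 0.4 × 10.7 / ln(10.0/0.0026) = 0.4 × 10.7 / 8.2548
   = 4.2800 / 8.2548 = 0.5185 m/s

u* ≈ 0.518 m/s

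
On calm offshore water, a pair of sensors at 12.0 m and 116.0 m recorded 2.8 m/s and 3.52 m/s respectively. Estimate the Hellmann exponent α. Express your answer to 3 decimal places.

α ≈ 0.101

Power law: V₂/V₁ = (z₂/z₁)^α ⇒ α = ln(V₂/V₁) / ln(z₂/z₁)
α = ln(3.52/2.8) / ln(116.0/12.0) = ln(1.2571) / ln(9.6667)
  = 0.22884 / 2.26868 = 0.10087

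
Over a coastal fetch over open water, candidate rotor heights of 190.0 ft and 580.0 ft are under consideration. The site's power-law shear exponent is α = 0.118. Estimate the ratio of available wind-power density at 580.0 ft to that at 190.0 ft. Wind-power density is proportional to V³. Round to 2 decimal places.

Speed ratio: V_B/V_A = (z_B/z_A)^α = (580.0/190.0)^0.118 = (3.0526)^0.118 = 1.14075
Power-density ratio: P_B/P_A = (V_B/V_A)³ = (1.14075)³ = 1.48448

1.48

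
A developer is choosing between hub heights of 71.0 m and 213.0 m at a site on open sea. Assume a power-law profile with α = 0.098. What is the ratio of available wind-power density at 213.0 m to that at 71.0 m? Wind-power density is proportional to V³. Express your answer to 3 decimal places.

1.381

Speed ratio: V_B/V_A = (z_B/z_A)^α = (213.0/71.0)^0.098 = (3.0000)^0.098 = 1.11367
Power-density ratio: P_B/P_A = (V_B/V_A)³ = (1.11367)³ = 1.38125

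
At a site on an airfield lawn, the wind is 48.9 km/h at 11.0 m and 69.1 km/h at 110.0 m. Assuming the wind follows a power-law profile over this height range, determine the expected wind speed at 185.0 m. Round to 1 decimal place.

74.7 km/h

First find α: α = ln(V₂/V₁)/ln(z₂/z₁) = ln(69.1/48.9)/ln(110.0/11.0) = 0.34578/2.30259 = 0.1502
Extrapolate from 110.0 m to 185.0 m: V₃ = 69.1 × (185.0/110.0)^0.1502 = 69.1 × 1.0812 = 74.7108 km/h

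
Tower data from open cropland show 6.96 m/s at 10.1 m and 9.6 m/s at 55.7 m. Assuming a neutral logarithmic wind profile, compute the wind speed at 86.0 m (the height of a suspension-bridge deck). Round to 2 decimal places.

Log law: V ∝ ln(z/z₀). From the pair, with r = V₁/V₂ = 0.72500,
ln z₀ = (ln z₁ − r·ln z₂)/(1 − r) = (2.3125 − 0.72500×4.0200)/0.27500 = -2.1889 → z₀ = 0.1120 m
V₃ = V₁ · ln(z₃/z₀)/ln(z₁/z₀) = 6.96 × 6.6433/4.5014 = 10.2716 m/s

10.27 m/s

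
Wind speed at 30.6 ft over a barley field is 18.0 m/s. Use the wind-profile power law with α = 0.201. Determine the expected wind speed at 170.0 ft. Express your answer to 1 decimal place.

Power-law profile: V₂ = V₁ · (z₂/z₁)^α
V₂ = 18.0 × (170.0/30.6)^0.201 = 18.0 × (5.5556)^0.201
    = 18.0 × 1.4115 = 25.4075 m/s

25.4 m/s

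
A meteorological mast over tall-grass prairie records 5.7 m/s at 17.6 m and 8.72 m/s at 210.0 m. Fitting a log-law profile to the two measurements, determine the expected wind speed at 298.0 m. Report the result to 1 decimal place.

Log law: V ∝ ln(z/z₀). From the pair, with r = V₁/V₂ = 0.65367,
ln z₀ = (ln z₁ − r·ln z₂)/(1 − r) = (2.8679 − 0.65367×5.3471)/0.34633 = -1.8114 → z₀ = 0.1634 m
V₃ = V₁ · ln(z₃/z₀)/ln(z₁/z₀) = 5.7 × 7.5085/4.6793 = 9.1463 m/s

9.1 m/s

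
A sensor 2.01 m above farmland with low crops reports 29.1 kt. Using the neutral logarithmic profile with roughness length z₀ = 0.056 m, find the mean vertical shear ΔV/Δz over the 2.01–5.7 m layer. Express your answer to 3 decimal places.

2.296 kt/m

Log law: V₂ = V₁ · ln(z₂/z₀)/ln(z₁/z₀) = 29.1 × 4.6229/3.5805 = 37.5713 kt
ΔV/Δz = (37.5713 − 29.1)/(5.7 − 2.01) = 8.4713/3.6900 = 2.29575 kt/m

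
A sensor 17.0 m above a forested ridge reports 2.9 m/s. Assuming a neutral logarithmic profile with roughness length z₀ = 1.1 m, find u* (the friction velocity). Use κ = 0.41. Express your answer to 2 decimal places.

Log law: V(z) = (u*/κ) · ln(z/z₀) ⇒ u* = κ · V / ln(z/z₀)
u* = 0.41 × 2.9 / ln(17.0/1.1) = 0.41 × 2.9 / 2.7379
   = 1.1890 / 2.7379 = 0.4343 m/s

u* ≈ 0.43 m/s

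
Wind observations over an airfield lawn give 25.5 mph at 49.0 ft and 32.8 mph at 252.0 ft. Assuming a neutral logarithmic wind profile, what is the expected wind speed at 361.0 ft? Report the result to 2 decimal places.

34.40 mph

Log law: V ∝ ln(z/z₀). From the pair, with r = V₁/V₂ = 0.77744,
ln z₀ = (ln z₁ − r·ln z₂)/(1 − r) = (3.8918 − 0.77744×5.5294)/0.22256 = -1.8286 → z₀ = 0.1606 ft
V₃ = V₁ · ln(z₃/z₀)/ln(z₁/z₀) = 25.5 × 7.7175/5.7204 = 34.4023 mph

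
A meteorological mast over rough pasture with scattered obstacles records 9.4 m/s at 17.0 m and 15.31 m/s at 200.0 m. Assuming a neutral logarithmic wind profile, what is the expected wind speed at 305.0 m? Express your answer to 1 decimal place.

Log law: V ∝ ln(z/z₀). From the pair, with r = V₁/V₂ = 0.61398,
ln z₀ = (ln z₁ − r·ln z₂)/(1 − r) = (2.8332 − 0.61398×5.2983)/0.38602 = -1.0876 → z₀ = 0.3370 m
V₃ = V₁ · ln(z₃/z₀)/ln(z₁/z₀) = 9.4 × 6.8079/3.9208 = 16.3217 m/s

16.3 m/s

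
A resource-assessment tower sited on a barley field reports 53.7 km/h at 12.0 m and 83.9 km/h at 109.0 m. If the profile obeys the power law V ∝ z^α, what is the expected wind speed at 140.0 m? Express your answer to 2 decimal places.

88.26 km/h

First find α: α = ln(V₂/V₁)/ln(z₂/z₁) = ln(83.9/53.7)/ln(109.0/12.0) = 0.44621/2.20644 = 0.2022
Extrapolate from 109.0 m to 140.0 m: V₃ = 83.9 × (140.0/109.0)^0.2022 = 83.9 × 1.0519 = 88.2561 km/h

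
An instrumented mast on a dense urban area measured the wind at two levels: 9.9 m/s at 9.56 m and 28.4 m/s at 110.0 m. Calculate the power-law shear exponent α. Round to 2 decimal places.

α ≈ 0.43

Power law: V₂/V₁ = (z₂/z₁)^α ⇒ α = ln(V₂/V₁) / ln(z₂/z₁)
α = ln(28.4/9.9) / ln(110.0/9.56) = ln(2.8687) / ln(11.5063)
  = 1.05385 / 2.44289 = 0.43140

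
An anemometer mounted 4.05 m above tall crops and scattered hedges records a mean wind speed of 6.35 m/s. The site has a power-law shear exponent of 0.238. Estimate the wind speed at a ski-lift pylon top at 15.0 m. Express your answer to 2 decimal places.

Power-law profile: V₂ = V₁ · (z₂/z₁)^α
V₂ = 6.35 × (15.0/4.05)^0.238 = 6.35 × (3.7037)^0.238
    = 6.35 × 1.3656 = 8.6718 m/s

8.67 m/s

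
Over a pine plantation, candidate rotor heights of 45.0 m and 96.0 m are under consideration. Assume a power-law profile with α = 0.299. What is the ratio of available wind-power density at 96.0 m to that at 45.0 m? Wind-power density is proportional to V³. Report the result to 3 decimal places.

Speed ratio: V_B/V_A = (z_B/z_A)^α = (96.0/45.0)^0.299 = (2.1333)^0.299 = 1.25426
Power-density ratio: P_B/P_A = (V_B/V_A)³ = (1.25426)³ = 1.97318

1.973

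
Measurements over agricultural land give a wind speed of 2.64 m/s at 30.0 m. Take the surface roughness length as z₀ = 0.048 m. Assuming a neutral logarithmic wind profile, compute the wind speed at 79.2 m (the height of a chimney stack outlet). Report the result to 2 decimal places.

Log law: V(z) ∝ ln(z/z₀), so V₂/V₁ = ln(z₂/z₀) / ln(z₁/z₀).
ln(79.2/0.048) = 7.4085, ln(30.0/0.048) = 6.4378
V₂ = 2.64 × 7.4085/6.4378 = 2.64 × 1.1508 = 3.0381 m/s

3.04 m/s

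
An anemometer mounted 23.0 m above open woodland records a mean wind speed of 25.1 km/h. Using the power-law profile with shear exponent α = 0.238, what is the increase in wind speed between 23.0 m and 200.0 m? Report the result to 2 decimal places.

Power law: V₂ = V₁ · (z₂/z₁)^α = 25.1 × (8.6957)^0.238 = 41.9979 km/h
ΔV = 41.9979 − 25.1 = 16.8979 km/h

16.90 km/h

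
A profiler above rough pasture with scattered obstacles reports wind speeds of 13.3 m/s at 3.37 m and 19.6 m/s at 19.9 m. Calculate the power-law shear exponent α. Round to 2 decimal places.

Power law: V₂/V₁ = (z₂/z₁)^α ⇒ α = ln(V₂/V₁) / ln(z₂/z₁)
α = ln(19.6/13.3) / ln(19.9/3.37) = ln(1.4737) / ln(5.9050)
  = 0.38777 / 1.77581 = 0.21836

α ≈ 0.22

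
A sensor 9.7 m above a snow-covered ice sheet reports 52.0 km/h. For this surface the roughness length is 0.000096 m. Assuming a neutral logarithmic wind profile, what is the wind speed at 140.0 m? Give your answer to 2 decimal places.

Log law: V(z) ∝ ln(z/z₀), so V₂/V₁ = ln(z₂/z₀) / ln(z₁/z₀).
ln(140.0/0.000096) = 14.1928, ln(9.7/0.000096) = 11.5233
V₂ = 52.0 × 14.1928/11.5233 = 52.0 × 1.2317 = 64.0465 km/h

64.05 km/h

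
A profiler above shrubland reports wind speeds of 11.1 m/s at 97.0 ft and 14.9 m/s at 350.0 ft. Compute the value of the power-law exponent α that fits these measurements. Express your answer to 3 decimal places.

Power law: V₂/V₁ = (z₂/z₁)^α ⇒ α = ln(V₂/V₁) / ln(z₂/z₁)
α = ln(14.9/11.1) / ln(350.0/97.0) = ln(1.3423) / ln(3.6082)
  = 0.29442 / 1.28322 = 0.22944

α ≈ 0.229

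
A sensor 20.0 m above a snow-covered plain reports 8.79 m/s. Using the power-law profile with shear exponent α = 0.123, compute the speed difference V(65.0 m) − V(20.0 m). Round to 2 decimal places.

Power law: V₂ = V₁ · (z₂/z₁)^α = 8.79 × (3.2500)^0.123 = 10.1613 m/s
ΔV = 10.1613 − 8.79 = 1.3713 m/s

1.37 m/s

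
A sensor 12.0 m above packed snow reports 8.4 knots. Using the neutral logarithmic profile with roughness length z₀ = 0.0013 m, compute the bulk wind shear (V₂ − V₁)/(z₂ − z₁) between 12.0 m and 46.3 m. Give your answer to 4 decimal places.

Log law: V₂ = V₁ · ln(z₂/z₀)/ln(z₁/z₀) = 8.4 × 10.4805/9.1303 = 9.6422 knots
ΔV/Δz = (9.6422 − 8.4)/(46.3 − 12.0) = 1.2422/34.3000 = 0.03622 knots/m

0.0362 knots/m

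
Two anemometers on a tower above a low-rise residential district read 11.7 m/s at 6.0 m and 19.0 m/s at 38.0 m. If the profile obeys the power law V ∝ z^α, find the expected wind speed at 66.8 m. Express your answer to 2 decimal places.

22.03 m/s

First find α: α = ln(V₂/V₁)/ln(z₂/z₁) = ln(19.0/11.7)/ln(38.0/6.0) = 0.48485/1.84583 = 0.2627
Extrapolate from 38.0 m to 66.8 m: V₃ = 19.0 × (66.8/38.0)^0.2627 = 19.0 × 1.1597 = 22.0347 m/s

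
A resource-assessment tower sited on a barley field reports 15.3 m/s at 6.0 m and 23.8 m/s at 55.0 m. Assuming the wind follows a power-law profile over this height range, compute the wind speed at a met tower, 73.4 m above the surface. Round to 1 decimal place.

25.2 m/s

First find α: α = ln(V₂/V₁)/ln(z₂/z₁) = ln(23.8/15.3)/ln(55.0/6.0) = 0.44183/2.21557 = 0.1994
Extrapolate from 55.0 m to 73.4 m: V₃ = 23.8 × (73.4/55.0)^0.1994 = 23.8 × 1.0592 = 25.2099 m/s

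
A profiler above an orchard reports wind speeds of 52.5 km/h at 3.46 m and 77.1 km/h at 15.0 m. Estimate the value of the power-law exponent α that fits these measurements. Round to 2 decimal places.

α ≈ 0.26

Power law: V₂/V₁ = (z₂/z₁)^α ⇒ α = ln(V₂/V₁) / ln(z₂/z₁)
α = ln(77.1/52.5) / ln(15.0/3.46) = ln(1.4686) / ln(4.3353)
  = 0.38429 / 1.46678 = 0.26200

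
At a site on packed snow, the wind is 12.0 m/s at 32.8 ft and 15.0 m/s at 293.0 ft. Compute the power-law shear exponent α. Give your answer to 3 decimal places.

Power law: V₂/V₁ = (z₂/z₁)^α ⇒ α = ln(V₂/V₁) / ln(z₂/z₁)
α = ln(15.0/12.0) / ln(293.0/32.8) = ln(1.2500) / ln(8.9329)
  = 0.22314 / 2.18974 = 0.10190

α ≈ 0.102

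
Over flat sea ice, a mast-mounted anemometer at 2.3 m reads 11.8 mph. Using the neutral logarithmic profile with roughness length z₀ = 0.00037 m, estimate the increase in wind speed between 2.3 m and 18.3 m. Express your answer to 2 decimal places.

Log law: V₂ = V₁ · ln(z₂/z₀)/ln(z₁/z₀) = 11.8 × 10.8089/8.7349 = 14.6018 mph
ΔV = 14.6018 − 11.8 = 2.8018 mph

2.80 mph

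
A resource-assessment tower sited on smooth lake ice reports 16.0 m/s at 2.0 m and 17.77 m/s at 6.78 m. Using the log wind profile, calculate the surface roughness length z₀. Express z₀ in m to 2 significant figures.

z₀ ≈ 0.000032 m

Log law: V(z) ∝ ln(z/z₀). With r = V₁/V₂ = 16.0/17.77 = 0.90039,
r · ln(z₂/z₀) = ln(z₁/z₀) ⇒ ln z₀ = (ln z₁ − r·ln z₂)/(1 − r)
ln z₀ = (0.69315 − 0.90039×1.91398) / 0.09961 = -10.3426
z₀ = exp(-10.3426) = 0.00003223 m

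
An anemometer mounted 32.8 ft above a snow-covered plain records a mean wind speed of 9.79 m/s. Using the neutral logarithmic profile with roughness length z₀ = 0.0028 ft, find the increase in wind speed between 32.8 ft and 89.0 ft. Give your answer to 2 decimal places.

1.04 m/s

Log law: V₂ = V₁ · ln(z₂/z₀)/ln(z₁/z₀) = 9.79 × 10.3668/9.3686 = 10.8331 m/s
ΔV = 10.8331 − 9.79 = 1.0431 m/s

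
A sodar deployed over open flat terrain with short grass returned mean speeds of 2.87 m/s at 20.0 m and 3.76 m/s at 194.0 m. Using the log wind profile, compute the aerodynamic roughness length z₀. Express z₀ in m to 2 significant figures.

z₀ ≈ 0.013 m

Log law: V(z) ∝ ln(z/z₀). With r = V₁/V₂ = 2.87/3.76 = 0.76330,
r · ln(z₂/z₀) = ln(z₁/z₀) ⇒ ln z₀ = (ln z₁ − r·ln z₂)/(1 − r)
ln z₀ = (2.99573 − 0.76330×5.26786) / 0.23670 = -4.3312
z₀ = exp(-4.3312) = 0.01315 m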